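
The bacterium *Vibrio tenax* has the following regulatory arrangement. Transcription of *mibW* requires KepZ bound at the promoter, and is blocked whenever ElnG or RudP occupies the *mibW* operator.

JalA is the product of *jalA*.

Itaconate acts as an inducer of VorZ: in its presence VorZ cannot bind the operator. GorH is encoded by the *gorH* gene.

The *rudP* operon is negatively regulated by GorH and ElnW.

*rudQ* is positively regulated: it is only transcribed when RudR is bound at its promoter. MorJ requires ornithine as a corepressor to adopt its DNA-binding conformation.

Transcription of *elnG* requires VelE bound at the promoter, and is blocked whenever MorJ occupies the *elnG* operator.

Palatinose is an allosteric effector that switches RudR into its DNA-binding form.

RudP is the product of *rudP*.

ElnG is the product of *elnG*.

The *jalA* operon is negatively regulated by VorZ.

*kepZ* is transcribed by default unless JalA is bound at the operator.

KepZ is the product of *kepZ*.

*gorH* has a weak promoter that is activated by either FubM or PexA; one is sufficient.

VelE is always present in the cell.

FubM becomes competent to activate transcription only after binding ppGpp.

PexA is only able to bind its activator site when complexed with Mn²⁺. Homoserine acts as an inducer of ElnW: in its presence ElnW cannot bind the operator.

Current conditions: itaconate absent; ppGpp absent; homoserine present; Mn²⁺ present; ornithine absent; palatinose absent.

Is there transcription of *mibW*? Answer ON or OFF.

OFF

VelE is produced constitutively and is active.
Ornithine is absent, so MorJ is inactive.
No repressor is bound and VelE is active, so *elnG* is transcribed.
So ElnG is produced and active.
Itaconate is absent, so VorZ is active.
With repressor VorZ bound, *jalA* is not transcribed.
So JalA is not produced.
With no repressor bound, *kepZ* is transcribed.
So KepZ is produced and active.
ppGpp is absent, so FubM is inactive.
Mn²⁺ is present, so PexA is active.
Activator PexA is present, so *gorH* is transcribed.
So GorH is produced and active.
Homoserine is present, so ElnW is inactive.
With repressor GorH bound, *rudP* is not transcribed.
So RudP is not produced.
With repressor ElnG bound, *mibW* is not transcribed.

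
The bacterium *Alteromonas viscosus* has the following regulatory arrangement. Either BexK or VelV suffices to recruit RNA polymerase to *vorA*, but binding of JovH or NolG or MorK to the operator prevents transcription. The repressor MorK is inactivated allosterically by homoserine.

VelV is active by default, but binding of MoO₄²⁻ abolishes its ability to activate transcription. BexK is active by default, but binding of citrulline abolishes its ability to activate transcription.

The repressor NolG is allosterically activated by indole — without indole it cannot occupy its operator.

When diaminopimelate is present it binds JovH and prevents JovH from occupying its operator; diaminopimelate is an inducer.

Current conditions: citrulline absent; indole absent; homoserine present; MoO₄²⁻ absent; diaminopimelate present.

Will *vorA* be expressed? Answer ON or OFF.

ON

Citrulline is absent, so BexK is active.
Diaminopimelate is present, so JovH is inactive.
MoO₄²⁻ is absent, so VelV is active.
Indole is absent, so NolG is inactive.
Homoserine is present, so MorK is inactive.
Activator BexK is present, so *vorA* is transcribed.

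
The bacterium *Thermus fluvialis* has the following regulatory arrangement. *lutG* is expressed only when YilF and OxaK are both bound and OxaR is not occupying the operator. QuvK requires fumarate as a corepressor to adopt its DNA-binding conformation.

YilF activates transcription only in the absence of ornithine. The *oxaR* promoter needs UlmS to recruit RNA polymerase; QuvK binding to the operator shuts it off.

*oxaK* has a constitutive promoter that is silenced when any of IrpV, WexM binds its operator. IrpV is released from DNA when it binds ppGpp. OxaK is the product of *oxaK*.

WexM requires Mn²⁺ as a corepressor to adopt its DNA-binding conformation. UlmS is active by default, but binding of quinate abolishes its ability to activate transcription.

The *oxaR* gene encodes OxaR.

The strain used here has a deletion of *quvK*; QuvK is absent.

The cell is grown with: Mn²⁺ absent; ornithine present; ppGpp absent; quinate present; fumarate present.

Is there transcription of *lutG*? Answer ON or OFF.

OFF

Ornithine is present, so YilF is inactive.
ppGpp is absent, so IrpV is active.
Mn²⁺ is absent, so WexM is inactive.
With repressor IrpV bound, *oxaK* is not transcribed.
So OxaK is not produced.
QuvK is non-functional in this strain, so it has no effect.
Quinate is present, so UlmS is inactive.
Required activator UlmS is absent, so *oxaR* is not transcribed.
So OxaR is not produced.
Required activator YilF is absent, so *lutG* is not transcribed.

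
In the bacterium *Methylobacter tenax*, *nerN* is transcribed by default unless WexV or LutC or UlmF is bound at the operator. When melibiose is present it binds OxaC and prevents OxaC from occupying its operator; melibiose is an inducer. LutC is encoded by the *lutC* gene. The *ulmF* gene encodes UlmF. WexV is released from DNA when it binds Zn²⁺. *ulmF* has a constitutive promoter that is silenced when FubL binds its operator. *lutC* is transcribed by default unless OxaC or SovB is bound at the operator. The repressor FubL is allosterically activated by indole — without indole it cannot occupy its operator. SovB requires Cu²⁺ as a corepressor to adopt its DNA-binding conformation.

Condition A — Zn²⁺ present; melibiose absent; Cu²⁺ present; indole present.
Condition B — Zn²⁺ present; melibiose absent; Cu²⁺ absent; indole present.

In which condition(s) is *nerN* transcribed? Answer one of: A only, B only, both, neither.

both

Condition A:
Zn²⁺ is present, so WexV is inactive.
Melibiose is absent, so OxaC is active.
Cu²⁺ is present, so SovB is active.
With repressor OxaC bound, *lutC* is not transcribed.
So LutC is not produced.
Indole is present, so FubL is active.
With repressor FubL bound, *ulmF* is not transcribed.
So UlmF is not produced.
With no repressor bound, *nerN* is transcribed.
→ *nerN* is ON in A.
Condition B:
Zn²⁺ is present, so WexV is inactive.
Melibiose is absent, so OxaC is active.
Cu²⁺ is absent, so SovB is inactive.
With repressor OxaC bound, *lutC* is not transcribed.
So LutC is not produced.
Indole is present, so FubL is active.
With repressor FubL bound, *ulmF* is not transcribed.
So UlmF is not produced.
With no repressor bound, *nerN* is transcribed.
→ *nerN* is ON in B.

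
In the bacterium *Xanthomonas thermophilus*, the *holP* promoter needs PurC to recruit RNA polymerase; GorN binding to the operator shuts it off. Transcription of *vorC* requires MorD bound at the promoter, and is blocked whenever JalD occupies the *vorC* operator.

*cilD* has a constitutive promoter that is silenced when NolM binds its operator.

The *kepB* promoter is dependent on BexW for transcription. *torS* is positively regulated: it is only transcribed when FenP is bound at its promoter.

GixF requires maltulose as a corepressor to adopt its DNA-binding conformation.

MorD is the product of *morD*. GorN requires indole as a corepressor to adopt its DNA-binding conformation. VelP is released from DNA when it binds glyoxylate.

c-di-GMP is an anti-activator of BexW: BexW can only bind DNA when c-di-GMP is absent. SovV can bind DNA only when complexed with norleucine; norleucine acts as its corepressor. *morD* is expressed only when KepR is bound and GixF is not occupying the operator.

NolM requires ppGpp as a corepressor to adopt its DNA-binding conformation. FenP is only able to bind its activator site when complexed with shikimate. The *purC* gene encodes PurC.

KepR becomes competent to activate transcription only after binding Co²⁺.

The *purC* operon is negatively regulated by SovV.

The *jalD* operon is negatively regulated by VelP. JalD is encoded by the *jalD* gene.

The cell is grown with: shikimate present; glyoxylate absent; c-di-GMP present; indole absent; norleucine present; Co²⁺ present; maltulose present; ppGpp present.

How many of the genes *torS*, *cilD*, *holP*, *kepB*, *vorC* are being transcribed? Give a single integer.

Shikimate is present, so FenP is active.
No repressor is bound and FenP is active, so *torS* is transcribed.
→ *torS* is ON.
ppGpp is present, so NolM is active.
With repressor NolM bound, *cilD* is not transcribed.
→ *cilD* is OFF.
Norleucine is present, so SovV is active.
With repressor SovV bound, *purC* is not transcribed.
So PurC is not produced.
Indole is absent, so GorN is inactive.
Required activator PurC is absent, so *holP* is not transcribed.
→ *holP* is OFF.
c-di-GMP is present, so BexW is inactive.
Required activator BexW is absent, so *kepB* is not transcribed.
→ *kepB* is OFF.
Glyoxylate is absent, so VelP is active.
With repressor VelP bound, *jalD* is not transcribed.
So JalD is not produced.
Co²⁺ is present, so KepR is active.
Maltulose is present, so GixF is active.
With repressor GixF bound, *morD* is not transcribed.
So MorD is not produced.
Required activator MorD is absent, so *vorC* is not transcribed.
→ *vorC* is OFF.
1 of the 5 genes is transcribed.

1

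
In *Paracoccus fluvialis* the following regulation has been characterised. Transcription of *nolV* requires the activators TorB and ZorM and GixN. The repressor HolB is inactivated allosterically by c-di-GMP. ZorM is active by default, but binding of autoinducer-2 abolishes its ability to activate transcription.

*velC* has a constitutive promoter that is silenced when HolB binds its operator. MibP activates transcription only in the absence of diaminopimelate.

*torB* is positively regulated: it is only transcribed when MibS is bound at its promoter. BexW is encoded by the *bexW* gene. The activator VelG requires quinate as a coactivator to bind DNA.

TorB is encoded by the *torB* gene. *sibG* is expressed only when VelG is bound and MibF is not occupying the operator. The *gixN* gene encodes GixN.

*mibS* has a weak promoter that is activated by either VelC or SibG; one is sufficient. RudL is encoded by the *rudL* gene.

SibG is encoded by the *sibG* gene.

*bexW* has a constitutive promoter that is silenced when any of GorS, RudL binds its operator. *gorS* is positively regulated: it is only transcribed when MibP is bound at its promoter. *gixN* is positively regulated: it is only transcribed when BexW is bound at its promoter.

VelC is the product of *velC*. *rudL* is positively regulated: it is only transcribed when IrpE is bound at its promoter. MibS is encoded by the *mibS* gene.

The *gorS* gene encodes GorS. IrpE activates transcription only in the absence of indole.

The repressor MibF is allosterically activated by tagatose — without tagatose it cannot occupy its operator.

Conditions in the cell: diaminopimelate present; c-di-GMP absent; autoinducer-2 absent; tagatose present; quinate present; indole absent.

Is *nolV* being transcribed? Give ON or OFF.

c-di-GMP is absent, so HolB is active.
With repressor HolB bound, *velC* is not transcribed.
So VelC is not produced.
Quinate is present, so VelG is active.
Tagatose is present, so MibF is active.
With repressor MibF bound, *sibG* is not transcribed.
So SibG is not produced.
No activator is available at the *mibS* promoter, so *mibS* is not transcribed.
So MibS is not produced.
Required activator MibS is absent, so *torB* is not transcribed.
So TorB is not produced.
Autoinducer-2 is absent, so ZorM is active.
Diaminopimelate is present, so MibP is inactive.
Required activator MibP is absent, so *gorS* is not transcribed.
So GorS is not produced.
Indole is absent, so IrpE is active.
No repressor is bound and IrpE is active, so *rudL* is transcribed.
So RudL is produced and active.
With repressor RudL bound, *bexW* is not transcribed.
So BexW is not produced.
Required activator BexW is absent, so *gixN* is not transcribed.
So GixN is not produced.
Required activator TorB is absent, so *nolV* is not transcribed.

OFF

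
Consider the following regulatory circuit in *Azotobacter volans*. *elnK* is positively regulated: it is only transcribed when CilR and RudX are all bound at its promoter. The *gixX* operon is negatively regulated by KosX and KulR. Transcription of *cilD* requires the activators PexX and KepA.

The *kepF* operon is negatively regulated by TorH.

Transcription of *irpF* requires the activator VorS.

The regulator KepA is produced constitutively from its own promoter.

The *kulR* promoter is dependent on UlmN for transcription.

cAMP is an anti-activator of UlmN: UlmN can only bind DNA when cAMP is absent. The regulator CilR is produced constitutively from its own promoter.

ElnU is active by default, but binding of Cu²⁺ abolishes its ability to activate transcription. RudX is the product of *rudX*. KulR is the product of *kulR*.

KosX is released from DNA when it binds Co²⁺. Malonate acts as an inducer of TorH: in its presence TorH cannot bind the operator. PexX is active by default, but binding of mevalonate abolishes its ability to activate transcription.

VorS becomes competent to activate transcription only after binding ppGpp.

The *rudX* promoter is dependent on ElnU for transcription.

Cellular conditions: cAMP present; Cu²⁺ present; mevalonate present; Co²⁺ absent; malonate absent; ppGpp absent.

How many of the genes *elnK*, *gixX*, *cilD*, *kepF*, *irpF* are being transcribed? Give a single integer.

0

CilR is produced constitutively and is active.
Cu²⁺ is present, so ElnU is inactive.
Required activator ElnU is absent, so *rudX* is not transcribed.
So RudX is not produced.
Required activator RudX is absent, so *elnK* is not transcribed.
→ *elnK* is OFF.
Co²⁺ is absent, so KosX is active.
cAMP is present, so UlmN is inactive.
Required activator UlmN is absent, so *kulR* is not transcribed.
So KulR is not produced.
With repressor KosX bound, *gixX* is not transcribed.
→ *gixX* is OFF.
Mevalonate is present, so PexX is inactive.
KepA is produced constitutively and is active.
Required activator PexX is absent, so *cilD* is not transcribed.
→ *cilD* is OFF.
Malonate is absent, so TorH is active.
With repressor TorH bound, *kepF* is not transcribed.
→ *kepF* is OFF.
ppGpp is absent, so VorS is inactive.
Required activator VorS is absent, so *irpF* is not transcribed.
→ *irpF* is OFF.
0 of the 5 genes are transcribed.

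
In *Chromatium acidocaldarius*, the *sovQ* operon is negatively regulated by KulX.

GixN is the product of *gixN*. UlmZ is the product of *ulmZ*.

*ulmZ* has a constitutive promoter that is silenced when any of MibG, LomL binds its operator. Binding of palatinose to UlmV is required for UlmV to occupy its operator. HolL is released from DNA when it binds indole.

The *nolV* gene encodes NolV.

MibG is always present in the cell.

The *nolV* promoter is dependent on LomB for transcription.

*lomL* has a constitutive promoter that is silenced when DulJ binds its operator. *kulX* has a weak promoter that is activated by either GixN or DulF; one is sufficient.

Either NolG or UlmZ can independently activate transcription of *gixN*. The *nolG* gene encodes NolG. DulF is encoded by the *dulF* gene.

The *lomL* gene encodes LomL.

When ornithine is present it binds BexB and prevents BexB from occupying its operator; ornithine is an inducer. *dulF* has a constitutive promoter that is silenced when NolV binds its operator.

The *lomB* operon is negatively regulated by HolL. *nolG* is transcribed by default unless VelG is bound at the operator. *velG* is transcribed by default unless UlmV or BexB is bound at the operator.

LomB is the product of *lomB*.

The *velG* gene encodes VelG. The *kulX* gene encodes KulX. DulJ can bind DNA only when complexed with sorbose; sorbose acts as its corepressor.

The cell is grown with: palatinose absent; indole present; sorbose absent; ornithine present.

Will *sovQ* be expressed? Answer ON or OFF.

Palatinose is absent, so UlmV is inactive.
Ornithine is present, so BexB is inactive.
With no repressor bound, *velG* is transcribed.
So VelG is produced and active.
With repressor VelG bound, *nolG* is not transcribed.
So NolG is not produced.
MibG is produced constitutively and is active.
Sorbose is absent, so DulJ is inactive.
With no repressor bound, *lomL* is transcribed.
So LomL is produced and active.
With repressor MibG bound, *ulmZ* is not transcribed.
So UlmZ is not produced.
No activator is available at the *gixN* promoter, so *gixN* is not transcribed.
So GixN is not produced.
Indole is present, so HolL is inactive.
With no repressor bound, *lomB* is transcribed.
So LomB is produced and active.
No repressor is bound and LomB is active, so *nolV* is transcribed.
So NolV is produced and active.
With repressor NolV bound, *dulF* is not transcribed.
So DulF is not produced.
No activator is available at the *kulX* promoter, so *kulX* is not transcribed.
So KulX is not produced.
With no repressor bound, *sovQ* is transcribed.

ON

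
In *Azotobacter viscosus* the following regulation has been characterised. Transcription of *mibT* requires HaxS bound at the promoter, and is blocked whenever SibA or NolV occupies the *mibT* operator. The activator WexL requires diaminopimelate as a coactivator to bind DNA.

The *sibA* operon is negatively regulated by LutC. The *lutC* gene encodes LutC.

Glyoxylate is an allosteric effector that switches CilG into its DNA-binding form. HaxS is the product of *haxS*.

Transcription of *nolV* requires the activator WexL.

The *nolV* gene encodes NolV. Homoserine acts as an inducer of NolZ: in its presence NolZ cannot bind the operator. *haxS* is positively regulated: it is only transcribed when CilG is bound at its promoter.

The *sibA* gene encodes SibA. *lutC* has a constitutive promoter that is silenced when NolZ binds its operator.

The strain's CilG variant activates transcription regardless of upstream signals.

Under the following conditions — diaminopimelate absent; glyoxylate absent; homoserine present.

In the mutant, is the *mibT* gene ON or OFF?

ON

Homoserine is present, so NolZ is inactive.
With no repressor bound, *lutC* is transcribed.
So LutC is produced and active.
With repressor LutC bound, *sibA* is not transcribed.
So SibA is not produced.
Diaminopimelate is absent, so WexL is inactive.
Required activator WexL is absent, so *nolV* is not transcribed.
So NolV is not produced.
CilG is constitutively active in this strain.
No repressor is bound and CilG is active, so *haxS* is transcribed.
So HaxS is produced and active.
No repressor is bound and HaxS is active, so *mibT* is transcribed.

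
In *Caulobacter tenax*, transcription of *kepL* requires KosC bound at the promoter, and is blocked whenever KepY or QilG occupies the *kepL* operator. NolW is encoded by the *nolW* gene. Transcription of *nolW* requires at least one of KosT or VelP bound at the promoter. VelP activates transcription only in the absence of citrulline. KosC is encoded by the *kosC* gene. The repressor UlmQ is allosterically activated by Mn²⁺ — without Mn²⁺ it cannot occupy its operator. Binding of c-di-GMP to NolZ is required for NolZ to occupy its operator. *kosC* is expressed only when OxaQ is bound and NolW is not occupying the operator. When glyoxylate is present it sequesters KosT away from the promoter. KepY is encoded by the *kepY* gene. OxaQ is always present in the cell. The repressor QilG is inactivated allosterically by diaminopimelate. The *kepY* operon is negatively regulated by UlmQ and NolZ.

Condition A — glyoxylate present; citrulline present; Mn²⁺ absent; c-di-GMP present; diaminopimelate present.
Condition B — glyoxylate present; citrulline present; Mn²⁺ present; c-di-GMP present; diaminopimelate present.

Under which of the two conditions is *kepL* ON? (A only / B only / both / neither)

Condition A:
OxaQ is produced constitutively and is active.
Glyoxylate is present, so KosT is inactive.
Citrulline is present, so VelP is inactive.
No activator is available at the *nolW* promoter, so *nolW* is not transcribed.
So NolW is not produced.
No repressor is bound and OxaQ is active, so *kosC* is transcribed.
So KosC is produced and active.
Mn²⁺ is absent, so UlmQ is inactive.
c-di-GMP is present, so NolZ is active.
With repressor NolZ bound, *kepY* is not transcribed.
So KepY is not produced.
Diaminopimelate is present, so QilG is inactive.
No repressor is bound and KosC is active, so *kepL* is transcribed.
→ *kepL* is ON in A.
Condition B:
OxaQ is produced constitutively and is active.
Glyoxylate is present, so KosT is inactive.
Citrulline is present, so VelP is inactive.
No activator is available at the *nolW* promoter, so *nolW* is not transcribed.
So NolW is not produced.
No repressor is bound and OxaQ is active, so *kosC* is transcribed.
So KosC is produced and active.
Mn²⁺ is present, so UlmQ is active.
c-di-GMP is present, so NolZ is active.
With repressor UlmQ bound, *kepY* is not transcribed.
So KepY is not produced.
Diaminopimelate is present, so QilG is inactive.
No repressor is bound and KosC is active, so *kepL* is transcribed.
→ *kepL* is ON in B.

both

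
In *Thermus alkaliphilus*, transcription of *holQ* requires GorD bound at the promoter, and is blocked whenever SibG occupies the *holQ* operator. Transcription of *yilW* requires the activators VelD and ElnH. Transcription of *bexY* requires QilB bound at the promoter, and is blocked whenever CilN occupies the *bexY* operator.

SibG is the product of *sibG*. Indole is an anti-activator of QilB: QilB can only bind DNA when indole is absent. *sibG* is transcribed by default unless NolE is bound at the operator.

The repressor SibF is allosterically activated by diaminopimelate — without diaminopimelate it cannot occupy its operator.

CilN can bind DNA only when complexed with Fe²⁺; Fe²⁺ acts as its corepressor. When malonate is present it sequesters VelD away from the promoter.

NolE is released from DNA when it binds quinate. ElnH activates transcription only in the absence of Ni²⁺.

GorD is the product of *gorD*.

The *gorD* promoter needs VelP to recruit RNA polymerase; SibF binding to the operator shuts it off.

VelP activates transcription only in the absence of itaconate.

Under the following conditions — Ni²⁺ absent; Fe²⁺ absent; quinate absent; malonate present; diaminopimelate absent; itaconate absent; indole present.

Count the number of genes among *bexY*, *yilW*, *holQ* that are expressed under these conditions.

1

Fe²⁺ is absent, so CilN is inactive.
Indole is present, so QilB is inactive.
Required activator QilB is absent, so *bexY* is not transcribed.
→ *bexY* is OFF.
Malonate is present, so VelD is inactive.
Ni²⁺ is absent, so ElnH is active.
Required activator VelD is absent, so *yilW* is not transcribed.
→ *yilW* is OFF.
Itaconate is absent, so VelP is active.
Diaminopimelate is absent, so SibF is inactive.
No repressor is bound and VelP is active, so *gorD* is transcribed.
So GorD is produced and active.
Quinate is absent, so NolE is active.
With repressor NolE bound, *sibG* is not transcribed.
So SibG is not produced.
No repressor is bound and GorD is active, so *holQ* is transcribed.
→ *holQ* is ON.
1 of the 3 genes is transcribed.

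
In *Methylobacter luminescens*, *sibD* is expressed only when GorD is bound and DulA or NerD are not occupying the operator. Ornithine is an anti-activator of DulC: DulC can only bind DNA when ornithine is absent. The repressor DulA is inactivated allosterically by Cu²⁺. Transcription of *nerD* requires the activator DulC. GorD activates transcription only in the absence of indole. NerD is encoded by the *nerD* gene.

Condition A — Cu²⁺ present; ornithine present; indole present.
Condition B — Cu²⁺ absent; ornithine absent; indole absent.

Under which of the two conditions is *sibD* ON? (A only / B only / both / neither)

Condition A:
Cu²⁺ is present, so DulA is inactive.
Ornithine is present, so DulC is inactive.
Required activator DulC is absent, so *nerD* is not transcribed.
So NerD is not produced.
Indole is present, so GorD is inactive.
Required activator GorD is absent, so *sibD* is not transcribed.
→ *sibD* is OFF in A.
Condition B:
Cu²⁺ is absent, so DulA is active.
Ornithine is absent, so DulC is active.
No repressor is bound and DulC is active, so *nerD* is transcribed.
So NerD is produced and active.
Indole is absent, so GorD is active.
With repressor DulA bound, *sibD* is not transcribed.
→ *sibD* is OFF in B.

neither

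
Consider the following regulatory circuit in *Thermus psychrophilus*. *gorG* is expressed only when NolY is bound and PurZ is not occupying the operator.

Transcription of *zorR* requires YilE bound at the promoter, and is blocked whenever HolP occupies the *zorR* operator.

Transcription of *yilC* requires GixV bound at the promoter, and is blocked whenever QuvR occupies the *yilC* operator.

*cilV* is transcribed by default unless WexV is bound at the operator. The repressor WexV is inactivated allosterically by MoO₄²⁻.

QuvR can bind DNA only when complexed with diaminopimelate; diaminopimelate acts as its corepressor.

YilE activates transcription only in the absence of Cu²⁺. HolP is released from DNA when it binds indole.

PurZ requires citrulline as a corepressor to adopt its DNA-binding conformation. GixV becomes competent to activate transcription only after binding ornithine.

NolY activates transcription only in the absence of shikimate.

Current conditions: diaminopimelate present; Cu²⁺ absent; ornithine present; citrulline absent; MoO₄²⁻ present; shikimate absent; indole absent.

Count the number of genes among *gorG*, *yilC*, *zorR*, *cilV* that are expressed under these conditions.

2

Citrulline is absent, so PurZ is inactive.
Shikimate is absent, so NolY is active.
No repressor is bound and NolY is active, so *gorG* is transcribed.
→ *gorG* is ON.
Diaminopimelate is present, so QuvR is active.
Ornithine is present, so GixV is active.
With repressor QuvR bound, *yilC* is not transcribed.
→ *yilC* is OFF.
Indole is absent, so HolP is active.
Cu²⁺ is absent, so YilE is active.
With repressor HolP bound, *zorR* is not transcribed.
→ *zorR* is OFF.
MoO₄²⁻ is present, so WexV is inactive.
With no repressor bound, *cilV* is transcribed.
→ *cilV* is ON.
2 of the 4 genes are transcribed.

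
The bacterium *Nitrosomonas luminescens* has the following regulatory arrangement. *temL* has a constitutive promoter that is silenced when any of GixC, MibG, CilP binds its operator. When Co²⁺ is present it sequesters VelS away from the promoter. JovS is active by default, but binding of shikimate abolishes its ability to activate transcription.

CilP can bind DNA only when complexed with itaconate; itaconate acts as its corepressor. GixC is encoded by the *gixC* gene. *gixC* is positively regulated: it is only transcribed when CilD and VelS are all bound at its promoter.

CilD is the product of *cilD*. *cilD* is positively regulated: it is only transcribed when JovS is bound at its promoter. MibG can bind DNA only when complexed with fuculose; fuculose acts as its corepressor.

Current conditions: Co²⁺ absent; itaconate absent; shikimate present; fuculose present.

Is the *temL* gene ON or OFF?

OFF

Shikimate is present, so JovS is inactive.
Required activator JovS is absent, so *cilD* is not transcribed.
So CilD is not produced.
Co²⁺ is absent, so VelS is active.
Required activator CilD is absent, so *gixC* is not transcribed.
So GixC is not produced.
Fuculose is present, so MibG is active.
Itaconate is absent, so CilP is inactive.
With repressor MibG bound, *temL* is not transcribed.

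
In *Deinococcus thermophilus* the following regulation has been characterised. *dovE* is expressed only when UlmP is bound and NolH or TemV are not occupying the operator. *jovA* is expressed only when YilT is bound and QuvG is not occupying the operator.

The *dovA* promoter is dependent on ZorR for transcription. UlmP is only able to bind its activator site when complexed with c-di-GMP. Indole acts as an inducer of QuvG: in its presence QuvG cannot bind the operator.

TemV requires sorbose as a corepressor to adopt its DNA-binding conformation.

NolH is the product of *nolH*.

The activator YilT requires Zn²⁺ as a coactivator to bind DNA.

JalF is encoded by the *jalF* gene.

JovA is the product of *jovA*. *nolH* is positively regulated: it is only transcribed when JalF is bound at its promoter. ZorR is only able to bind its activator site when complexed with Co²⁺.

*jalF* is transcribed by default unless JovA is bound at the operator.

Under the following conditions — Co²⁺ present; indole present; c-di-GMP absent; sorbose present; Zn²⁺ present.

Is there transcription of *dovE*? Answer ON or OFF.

OFF

Indole is present, so QuvG is inactive.
Zn²⁺ is present, so YilT is active.
No repressor is bound and YilT is active, so *jovA* is transcribed.
So JovA is produced and active.
With repressor JovA bound, *jalF* is not transcribed.
So JalF is not produced.
Required activator JalF is absent, so *nolH* is not transcribed.
So NolH is not produced.
Sorbose is present, so TemV is active.
c-di-GMP is absent, so UlmP is inactive.
With repressor TemV bound, *dovE* is not transcribed.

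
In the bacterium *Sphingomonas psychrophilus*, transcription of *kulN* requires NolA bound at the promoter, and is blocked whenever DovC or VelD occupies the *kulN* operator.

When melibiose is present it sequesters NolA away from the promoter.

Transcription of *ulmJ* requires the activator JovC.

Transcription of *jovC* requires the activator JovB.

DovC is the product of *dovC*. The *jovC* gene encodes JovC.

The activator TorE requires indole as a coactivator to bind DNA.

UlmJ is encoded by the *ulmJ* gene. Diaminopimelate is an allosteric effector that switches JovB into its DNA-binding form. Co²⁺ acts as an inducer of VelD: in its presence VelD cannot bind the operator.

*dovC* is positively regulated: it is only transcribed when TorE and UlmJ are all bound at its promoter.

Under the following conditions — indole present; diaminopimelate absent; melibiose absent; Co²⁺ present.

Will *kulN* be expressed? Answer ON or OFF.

Indole is present, so TorE is active.
Diaminopimelate is absent, so JovB is inactive.
Required activator JovB is absent, so *jovC* is not transcribed.
So JovC is not produced.
Required activator JovC is absent, so *ulmJ* is not transcribed.
So UlmJ is not produced.
Required activator UlmJ is absent, so *dovC* is not transcribed.
So DovC is not produced.
Melibiose is absent, so NolA is active.
Co²⁺ is present, so VelD is inactive.
No repressor is bound and NolA is active, so *kulN* is transcribed.

ON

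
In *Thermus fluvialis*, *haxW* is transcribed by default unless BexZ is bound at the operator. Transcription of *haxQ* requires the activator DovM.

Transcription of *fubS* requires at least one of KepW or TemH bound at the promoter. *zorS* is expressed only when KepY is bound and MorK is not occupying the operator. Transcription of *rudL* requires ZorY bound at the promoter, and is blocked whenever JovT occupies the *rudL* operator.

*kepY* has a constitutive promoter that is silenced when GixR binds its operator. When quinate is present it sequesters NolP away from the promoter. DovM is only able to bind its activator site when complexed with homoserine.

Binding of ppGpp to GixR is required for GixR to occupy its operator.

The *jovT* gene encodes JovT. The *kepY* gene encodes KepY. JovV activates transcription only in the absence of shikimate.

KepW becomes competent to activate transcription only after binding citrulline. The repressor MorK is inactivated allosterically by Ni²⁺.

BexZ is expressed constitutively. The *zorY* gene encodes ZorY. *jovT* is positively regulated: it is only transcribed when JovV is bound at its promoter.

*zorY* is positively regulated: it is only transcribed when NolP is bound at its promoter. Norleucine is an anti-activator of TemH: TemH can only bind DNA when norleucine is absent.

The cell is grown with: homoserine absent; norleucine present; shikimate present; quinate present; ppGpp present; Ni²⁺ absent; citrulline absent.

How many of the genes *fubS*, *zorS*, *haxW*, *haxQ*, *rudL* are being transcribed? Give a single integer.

0

Citrulline is absent, so KepW is inactive.
Norleucine is present, so TemH is inactive.
No activator is available at the *fubS* promoter, so *fubS* is not transcribed.
→ *fubS* is OFF.
ppGpp is present, so GixR is active.
With repressor GixR bound, *kepY* is not transcribed.
So KepY is not produced.
Ni²⁺ is absent, so MorK is active.
With repressor MorK bound, *zorS* is not transcribed.
→ *zorS* is OFF.
BexZ is produced constitutively and is active.
With repressor BexZ bound, *haxW* is not transcribed.
→ *haxW* is OFF.
Homoserine is absent, so DovM is inactive.
Required activator DovM is absent, so *haxQ* is not transcribed.
→ *haxQ* is OFF.
Quinate is present, so NolP is inactive.
Required activator NolP is absent, so *zorY* is not transcribed.
So ZorY is not produced.
Shikimate is present, so JovV is inactive.
Required activator JovV is absent, so *jovT* is not transcribed.
So JovT is not produced.
Required activator ZorY is absent, so *rudL* is not transcribed.
→ *rudL* is OFF.
0 of the 5 genes are transcribed.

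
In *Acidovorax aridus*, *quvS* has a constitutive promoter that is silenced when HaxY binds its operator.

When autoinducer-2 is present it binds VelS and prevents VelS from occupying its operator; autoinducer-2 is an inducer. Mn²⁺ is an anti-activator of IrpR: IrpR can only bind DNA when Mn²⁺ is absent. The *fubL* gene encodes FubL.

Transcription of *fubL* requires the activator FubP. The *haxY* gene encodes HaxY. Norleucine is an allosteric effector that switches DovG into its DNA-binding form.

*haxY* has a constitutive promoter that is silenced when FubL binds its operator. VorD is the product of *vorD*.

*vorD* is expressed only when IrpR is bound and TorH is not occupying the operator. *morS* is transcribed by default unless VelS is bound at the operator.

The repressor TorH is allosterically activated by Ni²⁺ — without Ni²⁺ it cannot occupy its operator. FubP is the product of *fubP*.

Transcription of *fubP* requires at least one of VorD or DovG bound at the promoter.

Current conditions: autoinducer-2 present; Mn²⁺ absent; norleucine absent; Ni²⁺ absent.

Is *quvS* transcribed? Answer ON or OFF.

Mn²⁺ is absent, so IrpR is active.
Ni²⁺ is absent, so TorH is inactive.
No repressor is bound and IrpR is active, so *vorD* is transcribed.
So VorD is produced and active.
Norleucine is absent, so DovG is inactive.
Activator VorD is present, so *fubP* is transcribed.
So FubP is produced and active.
No repressor is bound and FubP is active, so *fubL* is transcribed.
So FubL is produced and active.
With repressor FubL bound, *haxY* is not transcribed.
So HaxY is not produced.
With no repressor bound, *quvS* is transcribed.

ON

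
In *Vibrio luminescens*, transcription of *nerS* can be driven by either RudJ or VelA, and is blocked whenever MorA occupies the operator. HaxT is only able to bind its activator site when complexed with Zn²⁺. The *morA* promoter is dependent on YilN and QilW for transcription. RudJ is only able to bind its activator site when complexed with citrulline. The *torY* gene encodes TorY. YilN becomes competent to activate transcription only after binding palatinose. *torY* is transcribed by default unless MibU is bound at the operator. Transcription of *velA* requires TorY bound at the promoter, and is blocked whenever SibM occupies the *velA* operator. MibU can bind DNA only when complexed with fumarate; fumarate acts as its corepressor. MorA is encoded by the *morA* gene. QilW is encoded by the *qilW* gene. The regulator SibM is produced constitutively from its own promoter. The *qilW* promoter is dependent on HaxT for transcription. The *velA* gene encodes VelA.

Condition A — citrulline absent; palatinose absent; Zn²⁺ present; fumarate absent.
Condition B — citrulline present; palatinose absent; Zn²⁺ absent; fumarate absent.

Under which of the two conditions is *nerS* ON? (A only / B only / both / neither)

Condition A:
Citrulline is absent, so RudJ is inactive.
Palatinose is absent, so YilN is inactive.
Zn²⁺ is present, so HaxT is active.
No repressor is bound and HaxT is active, so *qilW* is transcribed.
So QilW is produced and active.
Required activator YilN is absent, so *morA* is not transcribed.
So MorA is not produced.
Fumarate is absent, so MibU is inactive.
With no repressor bound, *torY* is transcribed.
So TorY is produced and active.
SibM is produced constitutively and is active.
With repressor SibM bound, *velA* is not transcribed.
So VelA is not produced.
No activator is available at the *nerS* promoter, so *nerS* is not transcribed.
→ *nerS* is OFF in A.
Condition B:
Citrulline is present, so RudJ is active.
Palatinose is absent, so YilN is inactive.
Zn²⁺ is absent, so HaxT is inactive.
Required activator HaxT is absent, so *qilW* is not transcribed.
So QilW is not produced.
Required activator YilN is absent, so *morA* is not transcribed.
So MorA is not produced.
Fumarate is absent, so MibU is inactive.
With no repressor bound, *torY* is transcribed.
So TorY is produced and active.
SibM is produced constitutively and is active.
With repressor SibM bound, *velA* is not transcribed.
So VelA is not produced.
Activator RudJ is present, so *nerS* is transcribed.
→ *nerS* is ON in B.

B only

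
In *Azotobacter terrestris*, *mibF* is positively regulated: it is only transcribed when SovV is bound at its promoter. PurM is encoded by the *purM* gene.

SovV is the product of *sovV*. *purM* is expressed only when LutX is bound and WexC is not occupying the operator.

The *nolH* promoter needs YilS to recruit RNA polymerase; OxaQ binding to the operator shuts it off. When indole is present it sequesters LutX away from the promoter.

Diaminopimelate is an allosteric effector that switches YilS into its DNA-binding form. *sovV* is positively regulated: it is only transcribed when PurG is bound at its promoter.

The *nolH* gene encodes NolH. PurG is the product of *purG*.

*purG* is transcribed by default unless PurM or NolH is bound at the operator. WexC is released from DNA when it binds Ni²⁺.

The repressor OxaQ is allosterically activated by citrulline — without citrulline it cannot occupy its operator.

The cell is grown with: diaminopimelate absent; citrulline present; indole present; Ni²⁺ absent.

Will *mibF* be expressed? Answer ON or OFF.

Ni²⁺ is absent, so WexC is active.
Indole is present, so LutX is inactive.
With repressor WexC bound, *purM* is not transcribed.
So PurM is not produced.
Citrulline is present, so OxaQ is active.
Diaminopimelate is absent, so YilS is inactive.
With repressor OxaQ bound, *nolH* is not transcribed.
So NolH is not produced.
With no repressor bound, *purG* is transcribed.
So PurG is produced and active.
No repressor is bound and PurG is active, so *sovV* is transcribed.
So SovV is produced and active.
No repressor is bound and SovV is active, so *mibF* is transcribed.

ON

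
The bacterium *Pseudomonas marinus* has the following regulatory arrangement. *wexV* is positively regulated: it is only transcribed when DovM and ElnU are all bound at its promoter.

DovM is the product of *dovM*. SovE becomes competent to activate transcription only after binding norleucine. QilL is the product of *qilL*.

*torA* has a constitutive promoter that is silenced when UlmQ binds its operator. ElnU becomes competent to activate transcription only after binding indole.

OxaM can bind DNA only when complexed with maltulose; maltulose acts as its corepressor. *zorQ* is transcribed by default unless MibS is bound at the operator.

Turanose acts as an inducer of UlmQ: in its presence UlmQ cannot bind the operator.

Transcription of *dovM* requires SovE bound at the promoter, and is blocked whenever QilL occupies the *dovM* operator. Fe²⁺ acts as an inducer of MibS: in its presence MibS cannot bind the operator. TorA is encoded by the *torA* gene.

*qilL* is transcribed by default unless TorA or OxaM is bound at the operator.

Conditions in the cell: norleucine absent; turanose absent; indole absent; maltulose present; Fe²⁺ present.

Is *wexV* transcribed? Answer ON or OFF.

OFF

Turanose is absent, so UlmQ is active.
With repressor UlmQ bound, *torA* is not transcribed.
So TorA is not produced.
Maltulose is present, so OxaM is active.
With repressor OxaM bound, *qilL* is not transcribed.
So QilL is not produced.
Norleucine is absent, so SovE is inactive.
Required activator SovE is absent, so *dovM* is not transcribed.
So DovM is not produced.
Indole is absent, so ElnU is inactive.
Required activator DovM is absent, so *wexV* is not transcribed.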